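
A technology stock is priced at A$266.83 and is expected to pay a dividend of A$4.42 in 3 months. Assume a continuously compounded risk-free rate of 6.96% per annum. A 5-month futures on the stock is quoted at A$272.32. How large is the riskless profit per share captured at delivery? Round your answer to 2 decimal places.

PV(dividends) I = 4.42·e^(−0.0696·3/12) = 4.3438
Fair futures F* = (S − I)·e^(rT) = (266.83 − 4.3438)·e^0.029000 = 262.4862 × 1.029425 = 270.2099
Market A$272.32 > fair 270.2099: forward overpriced → cash-and-carry (borrow at r, buy the stock and collect the dividends, short the forward).
Profit at T = |F_mkt − F*| = |272.32 − 270.2099| = A$2.11 per share

A$2.11 per share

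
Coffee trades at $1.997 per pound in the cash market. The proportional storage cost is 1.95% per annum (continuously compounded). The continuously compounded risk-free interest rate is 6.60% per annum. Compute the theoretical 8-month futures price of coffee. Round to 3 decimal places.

Net carry = r + u − y = 0.0660 + 0.0195 − 0.0000 = 0.0855
F = S·e^((r+u−y)T) = 1.997 · e^(0.0855 × 8/12) = 1.997 · e^0.057000
= 1.997 × 1.058656 = $2.114 per pound

$2.114 per pound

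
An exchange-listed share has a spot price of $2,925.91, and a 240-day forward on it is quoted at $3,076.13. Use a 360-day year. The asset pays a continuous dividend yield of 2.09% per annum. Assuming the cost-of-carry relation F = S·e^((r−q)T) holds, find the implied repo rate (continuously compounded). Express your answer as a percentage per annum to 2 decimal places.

9.60%

From F = S·e^((r−q)T): (r − q) = ln(F/S)/T
ln(3076.13/2925.91) = ln(1.051341) = 0.050066
(r − q) = 0.050066 / (240/360) = 0.075099
r = ln(F/S)/T + q = 0.075099 + 0.0209 = 0.095999
r = 9.60%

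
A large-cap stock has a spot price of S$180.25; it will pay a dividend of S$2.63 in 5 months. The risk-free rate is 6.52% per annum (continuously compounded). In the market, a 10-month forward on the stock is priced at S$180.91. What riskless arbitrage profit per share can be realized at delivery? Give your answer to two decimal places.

PV(dividends) I = 2.63·e^(−0.0652·5/12) = 2.5595
Fair forward F* = (S − I)·e^(rT) = (180.25 − 2.5595)·e^0.054333 = 177.6905 × 1.055836 = 187.6120
Market S$180.91 < fair 187.6120: forward underpriced → reverse cash-and-carry (short the stock, invest proceeds at r, pay the dividends, go long the forward).
Profit at T = |F_mkt − F*| = |180.91 − 187.6120| = S$6.70 per share

S$6.70 per share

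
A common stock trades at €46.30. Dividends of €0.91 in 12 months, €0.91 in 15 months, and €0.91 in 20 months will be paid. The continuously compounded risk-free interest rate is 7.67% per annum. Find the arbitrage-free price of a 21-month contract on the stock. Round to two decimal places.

€50.13

PV(dividends) I = 0.91·e^(−0.0767·12/12) + 0.91·e^(−0.0767·15/12) + 0.91·e^(−0.0767·20/12)
I = 0.8428 + 0.8268 + 0.8008 = 2.4704
F = (S − I)·e^(rT) = (46.30 − 2.4704) · e^(0.0767·21/12)
= 43.8296 · e^0.134225 = 43.8296 × 1.143650 = €50.13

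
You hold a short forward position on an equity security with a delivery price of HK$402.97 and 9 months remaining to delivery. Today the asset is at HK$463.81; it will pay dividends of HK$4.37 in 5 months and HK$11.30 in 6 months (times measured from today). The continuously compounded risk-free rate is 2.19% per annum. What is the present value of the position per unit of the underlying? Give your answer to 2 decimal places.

PV(remaining dividends) I = 4.37·e^(−0.0219·5/12) + 11.30·e^(−0.0219·6/12) = 15.5072
Current forward F = (S − I)·e^(rT) = (463.81 − 15.5072)·e^(0.0219·9/12) = 448.3028 × 1.016561 = 455.7271
Value (long) = (F − K)·e^(−rT) = (455.7271 − 402.97) × 0.983709 = 51.8976
Short position value = −(long value) = -HK$51.90

-HK$51.90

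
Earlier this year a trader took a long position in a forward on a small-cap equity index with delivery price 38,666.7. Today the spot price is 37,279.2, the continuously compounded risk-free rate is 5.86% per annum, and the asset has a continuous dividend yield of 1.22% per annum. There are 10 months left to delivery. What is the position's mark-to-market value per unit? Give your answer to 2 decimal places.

78.28

Current fair forward for the remaining 10 months: F = S·e^((r − q)·T), (r − q) = 0.0586 − 0.0122 = 0.0464
F = 37279.2 · e^(0.0464 × 10/12) = 37279.2 × 1.03942395 = 38748.8933
Value of long forward = (F − K)·e^(−rT) = (38748.8933 − 38666.7) · e^(−0.0586·10/12)
= 82.1933 × 0.95233984 = 78.28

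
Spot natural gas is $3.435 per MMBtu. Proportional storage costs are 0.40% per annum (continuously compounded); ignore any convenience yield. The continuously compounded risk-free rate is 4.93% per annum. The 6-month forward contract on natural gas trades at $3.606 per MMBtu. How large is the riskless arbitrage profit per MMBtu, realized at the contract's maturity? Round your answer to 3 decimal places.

Fair forward: F* = S·e^(carry·T), with carry = (r + u) = 0.0493 + 0.0040 = 0.0533
F* = 3.435 · e^(0.0533 × 6/12) = 3.435 · e^0.026650 = 3.435 × 1.027008 = $3.5278
Market $3.606 > fair $3.5278: forward overpriced → cash-and-carry (buy spot, short the forward).
At maturity, profit = |F_mkt − F*| = |3.606 − 3.5278| = $0.078 per MMBtu

$0.078 per MMBtu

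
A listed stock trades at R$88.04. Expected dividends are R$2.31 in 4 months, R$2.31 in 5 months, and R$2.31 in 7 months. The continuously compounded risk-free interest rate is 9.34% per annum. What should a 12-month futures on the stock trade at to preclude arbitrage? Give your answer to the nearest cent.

PV(dividends) I = 2.31·e^(−0.0934·4/12) + 2.31·e^(−0.0934·5/12) + 2.31·e^(−0.0934·7/12)
I = 2.2392 + 2.2218 + 2.1875 = 6.6485
F = (S − I)·e^(rT) = (88.04 − 6.6485) · e^(0.0934·12/12)
= 81.3915 · e^0.093400 = 81.3915 × 1.097901 = R$89.36

R$89.36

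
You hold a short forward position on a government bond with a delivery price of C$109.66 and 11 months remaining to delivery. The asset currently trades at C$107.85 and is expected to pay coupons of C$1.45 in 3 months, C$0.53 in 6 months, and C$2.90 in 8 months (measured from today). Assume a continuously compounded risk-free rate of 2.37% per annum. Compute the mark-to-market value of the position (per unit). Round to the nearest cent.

C$4.27

PV(remaining coupons) I = 1.45·e^(−0.0237·3/12) + 0.53·e^(−0.0237·6/12) + 2.90·e^(−0.0237·8/12) = 4.8197
Current forward F = (S − I)·e^(rT) = (107.85 − 4.8197)·e^(0.0237·11/12) = 103.0303 × 1.021963 = 105.2932
Value (long) = (F − K)·e^(−rT) = (105.2932 − 109.66) × 0.978509 = -4.2730
Short position value = −(long value) = C$4.27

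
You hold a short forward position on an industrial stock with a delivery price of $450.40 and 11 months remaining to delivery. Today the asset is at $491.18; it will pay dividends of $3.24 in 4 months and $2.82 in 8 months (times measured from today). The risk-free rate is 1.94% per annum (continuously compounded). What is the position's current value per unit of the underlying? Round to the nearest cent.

PV(remaining dividends) I = 3.24·e^(−0.0194·4/12) + 2.82·e^(−0.0194·8/12) = 6.0029
Current forward F = (S − I)·e^(rT) = (491.18 − 6.0029)·e^(0.0194·11/12) = 485.1771 × 1.017942 = 493.8821
Value (long) = (F − K)·e^(−rT) = (493.8821 − 450.40) × 0.982374 = 42.7157
Short position value = −(long value) = -$42.72

-$42.72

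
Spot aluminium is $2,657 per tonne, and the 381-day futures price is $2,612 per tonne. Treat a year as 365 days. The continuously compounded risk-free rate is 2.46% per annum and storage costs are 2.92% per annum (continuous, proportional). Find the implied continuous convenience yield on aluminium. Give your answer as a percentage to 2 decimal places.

F = S·e^((r+u−y)T) ⇒ (r+u−y) = ln(F/S)/T
ln(2612/2657) = -0.017081; /T ⇒ -0.016364
y = r + u − ln(F/S)/T = 0.0246 + 0.0292 + 0.016364 = 0.070164
y = 7.02%

7.02%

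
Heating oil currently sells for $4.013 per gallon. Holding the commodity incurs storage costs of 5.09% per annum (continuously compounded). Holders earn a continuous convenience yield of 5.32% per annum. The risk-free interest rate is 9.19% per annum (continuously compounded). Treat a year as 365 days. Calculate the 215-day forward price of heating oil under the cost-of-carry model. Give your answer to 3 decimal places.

Net carry = r + u − y = 0.0919 + 0.0509 − 0.0532 = 0.0896
F = S·e^((r+u−y)T) = 4.013 · e^(0.0896 × 215/365) = 4.013 · e^0.052778
= 4.013 × 1.054196 = $4.230 per gallon

$4.230 per gallon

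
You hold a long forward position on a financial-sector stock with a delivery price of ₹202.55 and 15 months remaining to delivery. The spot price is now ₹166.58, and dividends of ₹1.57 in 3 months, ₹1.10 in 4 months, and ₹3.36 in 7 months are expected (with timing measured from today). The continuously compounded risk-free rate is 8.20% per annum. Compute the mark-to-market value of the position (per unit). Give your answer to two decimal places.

PV(remaining dividends) I = 1.57·e^(−0.0820·3/12) + 1.10·e^(−0.0820·4/12) + 3.36·e^(−0.0820·7/12) = 5.8115
Current forward F = (S − I)·e^(rT) = (166.58 − 5.8115)·e^(0.0820·15/12) = 160.7685 × 1.107937 = 178.1214
Value (long) = (F − K)·e^(−rT) = (178.1214 − 202.55) × 0.902578 = -22.0487
Value = -₹22.05

-₹22.05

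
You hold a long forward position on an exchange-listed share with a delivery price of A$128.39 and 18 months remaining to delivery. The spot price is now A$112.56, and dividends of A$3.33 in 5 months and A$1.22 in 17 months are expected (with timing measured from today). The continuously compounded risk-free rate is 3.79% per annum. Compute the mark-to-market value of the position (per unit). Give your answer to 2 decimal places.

-A$13.17

PV(remaining dividends) I = 3.33·e^(−0.0379·5/12) + 1.22·e^(−0.0379·17/12) = 4.4341
Current forward F = (S − I)·e^(rT) = (112.56 − 4.4341)·e^(0.0379·18/12) = 108.1259 × 1.058497 = 114.4509
Value (long) = (F − K)·e^(−rT) = (114.4509 − 128.39) × 0.944736 = -13.1688
Value = -A$13.17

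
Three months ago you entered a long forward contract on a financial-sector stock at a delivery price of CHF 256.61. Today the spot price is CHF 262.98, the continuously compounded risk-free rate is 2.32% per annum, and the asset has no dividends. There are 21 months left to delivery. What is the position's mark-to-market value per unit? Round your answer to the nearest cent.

Current fair forward for the remaining 21 months: F = S·e^(r·T), r = 0.0232
F = 262.98 · e^(0.0232 × 21/12) = 262.98 × 1.041435 = 273.8766
Value of long forward = (F − K)·e^(−rT) = (273.8766 − 256.61) · e^(−0.0232·21/12)
= 17.2666 × 0.960213 = 16.58

CHF 16.58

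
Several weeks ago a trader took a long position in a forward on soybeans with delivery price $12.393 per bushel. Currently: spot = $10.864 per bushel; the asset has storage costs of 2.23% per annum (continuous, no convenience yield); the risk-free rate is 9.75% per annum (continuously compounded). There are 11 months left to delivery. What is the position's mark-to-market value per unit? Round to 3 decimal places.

Current fair forward for the remaining 11 months: F = S·e^((r + u)·T), (r + u) = 0.0975 + 0.0223 = 0.1198
F = 10.864 · e^(0.1198 × 11/12) = 10.864 × 1.116073 = 12.1250
Value of long forward = (F − K)·e^(−rT) = (12.1250 − 12.393) · e^(−0.0975·11/12)
= -0.2680 × 0.914503 = -0.245

-$0.245 per bushel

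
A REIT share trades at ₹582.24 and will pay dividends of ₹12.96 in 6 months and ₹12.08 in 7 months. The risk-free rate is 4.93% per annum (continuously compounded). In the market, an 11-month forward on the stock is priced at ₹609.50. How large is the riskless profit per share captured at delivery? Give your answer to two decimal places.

₹25.85 per share

PV(dividends) I = 12.96·e^(−0.0493·6/12) + 12.08·e^(−0.0493·7/12) = 24.3820
Fair forward F* = (S − I)·e^(rT) = (582.24 − 24.3820)·e^0.045192 = 557.8580 × 1.046229 = 583.6472
Market ₹609.50 > fair 583.6472: forward overpriced → cash-and-carry (borrow at r, buy the stock and collect the dividends, short the forward).
Profit at T = |F_mkt − F*| = |609.50 − 583.6472| = ₹25.85 per share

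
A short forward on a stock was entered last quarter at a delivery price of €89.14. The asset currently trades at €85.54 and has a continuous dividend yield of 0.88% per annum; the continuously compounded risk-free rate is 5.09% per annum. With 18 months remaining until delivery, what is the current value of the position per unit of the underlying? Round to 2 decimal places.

Current fair forward for the remaining 18 months: F = S·e^((r − q)·T), (r − q) = 0.0509 − 0.0088 = 0.0421
F = 85.54 · e^(0.0421 × 18/12) = 85.54 × 1.065187 = 91.1161
Value of long forward = (F − K)·e^(−rT) = (91.1161 − 89.14) · e^(−0.0509·18/12)
= 1.9761 × 0.926492 = 1.83
Short position value = −(long value) = -€1.83

-€1.83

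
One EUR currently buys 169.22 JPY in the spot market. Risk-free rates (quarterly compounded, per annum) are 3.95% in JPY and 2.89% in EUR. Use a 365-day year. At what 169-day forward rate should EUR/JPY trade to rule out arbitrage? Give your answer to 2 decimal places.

170.05

By covered interest parity, F = S · (1+r_JPY/4)^(4T) / (1+r_EUR/4)^(4T)
= 169.22 × 1.018366 / 1.013422 = 169.22 × 1.004879
F = 170.05 JPY per EUR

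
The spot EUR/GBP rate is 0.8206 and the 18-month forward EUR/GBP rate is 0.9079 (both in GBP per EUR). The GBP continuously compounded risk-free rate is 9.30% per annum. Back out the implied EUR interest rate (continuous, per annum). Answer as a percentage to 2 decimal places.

F = S·e^((r_GBP − r_EUR)T) ⇒ r_EUR = r_GBP − ln(F/S)/T
ln(0.9079/0.8206) = 0.101098; /(18/12) = 0.067399
r_EUR = 0.0930 − 0.067399 = 0.025601
r_EUR = 2.56%

2.56%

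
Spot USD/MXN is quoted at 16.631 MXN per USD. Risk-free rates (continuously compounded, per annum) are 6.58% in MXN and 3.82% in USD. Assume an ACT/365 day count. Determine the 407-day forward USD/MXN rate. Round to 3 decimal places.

17.151

F = S·e^((r_MXN − r_USD)T) = 16.631 · e^((0.0658 − 0.0382) × 407/365)
= 16.631 · e^0.030776 = 16.631 × 1.031254
F = 17.151 MXN per USD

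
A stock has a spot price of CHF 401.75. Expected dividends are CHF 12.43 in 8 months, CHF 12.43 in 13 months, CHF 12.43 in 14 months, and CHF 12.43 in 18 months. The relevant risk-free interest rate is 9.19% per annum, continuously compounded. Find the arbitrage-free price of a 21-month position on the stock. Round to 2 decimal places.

PV(dividends) I = 12.43·e^(−0.0919·8/12) + 12.43·e^(−0.0919·13/12) + 12.43·e^(−0.0919·14/12) + 12.43·e^(−0.0919·18/12)
I = 11.6913 + 11.2521 + 11.1663 + 10.8294 = 44.9391
F = (S − I)·e^(rT) = (401.75 − 44.9391) · e^(0.0919·21/12)
= 356.8109 · e^0.160825 = 356.8109 × 1.174479 = CHF 419.07

CHF 419.07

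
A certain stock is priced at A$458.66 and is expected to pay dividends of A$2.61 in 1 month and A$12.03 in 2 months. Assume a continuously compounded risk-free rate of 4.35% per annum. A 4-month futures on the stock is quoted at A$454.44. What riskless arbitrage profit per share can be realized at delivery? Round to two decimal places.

PV(dividends) I = 2.61·e^(−0.0435·1/12) + 12.03·e^(−0.0435·2/12) = 14.5437
Fair futures F* = (S − I)·e^(rT) = (458.66 − 14.5437)·e^0.014500 = 444.1163 × 1.014606 = 450.6031
Market A$454.44 > fair 450.6031: forward overpriced → cash-and-carry (borrow at r, buy the stock and collect the dividends, short the forward).
Profit at T = |F_mkt − F*| = |454.44 − 450.6031| = A$3.84 per share

A$3.84 per share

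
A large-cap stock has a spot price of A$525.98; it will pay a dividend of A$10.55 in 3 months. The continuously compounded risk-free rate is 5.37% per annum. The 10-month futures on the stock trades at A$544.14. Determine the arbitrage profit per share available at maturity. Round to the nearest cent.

PV(dividends) I = 10.55·e^(−0.0537·3/12) = 10.4093
Fair futures F* = (S − I)·e^(rT) = (525.98 − 10.4093)·e^0.044750 = 515.5707 × 1.045766 = 539.1663
Market A$544.14 > fair 539.1663: forward overpriced → cash-and-carry (borrow at r, buy the stock and collect the dividends, short the forward).
Profit at T = |F_mkt − F*| = |544.14 − 539.1663| = A$4.97 per share

A$4.97 per share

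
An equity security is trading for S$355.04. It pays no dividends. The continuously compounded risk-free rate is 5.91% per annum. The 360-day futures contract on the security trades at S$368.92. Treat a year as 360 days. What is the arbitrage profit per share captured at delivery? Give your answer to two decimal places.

S$7.74 per share

Fair futures: F* = S·e^(carry·T), with carry = r = 0.0591
F* = 355.04 · e^(0.0591 × 360/360) = 355.04 · e^0.059100 = 355.04 × 1.060881 = S$376.6552
Market S$368.92 < fair S$376.6552: forward underpriced → reverse cash-and-carry (short spot, go long the forward).
At maturity, profit = |F_mkt − F*| = |368.92 − 376.6552| = S$7.74 per share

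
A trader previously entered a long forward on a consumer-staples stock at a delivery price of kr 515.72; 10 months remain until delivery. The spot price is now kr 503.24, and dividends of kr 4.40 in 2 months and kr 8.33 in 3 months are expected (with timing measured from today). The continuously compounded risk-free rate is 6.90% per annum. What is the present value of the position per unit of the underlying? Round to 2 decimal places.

kr 3.80

PV(remaining dividends) I = 4.40·e^(−0.0690·2/12) + 8.33·e^(−0.0690·3/12) = 12.5372
Current forward F = (S − I)·e^(rT) = (503.24 − 12.5372)·e^(0.0690·10/12) = 490.7028 × 1.059185 = 519.7450
Value (long) = (F − K)·e^(−rT) = (519.7450 − 515.72) × 0.944122 = 3.8001
Value = kr 3.80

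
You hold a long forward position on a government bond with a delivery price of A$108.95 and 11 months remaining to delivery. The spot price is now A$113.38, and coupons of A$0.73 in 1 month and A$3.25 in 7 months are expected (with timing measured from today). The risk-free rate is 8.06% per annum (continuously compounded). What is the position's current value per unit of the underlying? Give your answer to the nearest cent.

PV(remaining coupons) I = 0.73·e^(−0.0806·1/12) + 3.25·e^(−0.0806·7/12) = 3.8258
Current forward F = (S − I)·e^(rT) = (113.38 − 3.8258)·e^(0.0806·11/12) = 109.5542 × 1.076681 = 117.9549
Value (long) = (F − K)·e^(−rT) = (117.9549 − 108.95) × 0.928780 = 8.3636
Value = A$8.36

A$8.36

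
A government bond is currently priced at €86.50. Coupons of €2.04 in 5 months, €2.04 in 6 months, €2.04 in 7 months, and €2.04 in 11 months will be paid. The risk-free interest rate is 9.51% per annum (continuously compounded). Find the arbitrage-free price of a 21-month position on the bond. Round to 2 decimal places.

€93.06

PV(coupons) I = 2.04·e^(−0.0951·5/12) + 2.04·e^(−0.0951·6/12) + 2.04·e^(−0.0951·7/12) + 2.04·e^(−0.0951·11/12)
I = 1.9607 + 1.9453 + 1.9299 + 1.8697 = 7.7056
F = (S − I)·e^(rT) = (86.50 − 7.7056) · e^(0.0951·21/12)
= 78.7944 · e^0.166425 = 78.7944 × 1.181075 = €93.06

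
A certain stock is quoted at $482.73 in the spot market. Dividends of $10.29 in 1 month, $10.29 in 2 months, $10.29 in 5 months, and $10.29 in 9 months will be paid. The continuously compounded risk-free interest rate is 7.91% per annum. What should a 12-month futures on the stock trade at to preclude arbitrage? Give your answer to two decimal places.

$479.14

PV(dividends) I = 10.29·e^(−0.0791·1/12) + 10.29·e^(−0.0791·2/12) + 10.29·e^(−0.0791·5/12) + 10.29·e^(−0.0791·9/12)
I = 10.2224 + 10.1552 + 9.9564 + 9.6973 = 40.0313
F = (S − I)·e^(rT) = (482.73 − 40.0313) · e^(0.0791·12/12)
= 442.6987 · e^0.079100 = 442.6987 × 1.082313 = $479.14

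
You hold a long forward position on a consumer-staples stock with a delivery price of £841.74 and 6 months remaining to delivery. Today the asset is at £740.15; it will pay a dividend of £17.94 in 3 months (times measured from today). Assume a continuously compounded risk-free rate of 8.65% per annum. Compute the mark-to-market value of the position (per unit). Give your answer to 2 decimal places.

PV(remaining dividends) I = 17.94·e^(−0.0865·3/12) = 17.5562
Current forward F = (S − I)·e^(rT) = (740.15 − 17.5562)·e^(0.0865·6/12) = 722.5938 × 1.044199 = 754.5317
Value (long) = (F − K)·e^(−rT) = (754.5317 − 841.74) × 0.957672 = -83.5169
Value = -£83.52

-£83.52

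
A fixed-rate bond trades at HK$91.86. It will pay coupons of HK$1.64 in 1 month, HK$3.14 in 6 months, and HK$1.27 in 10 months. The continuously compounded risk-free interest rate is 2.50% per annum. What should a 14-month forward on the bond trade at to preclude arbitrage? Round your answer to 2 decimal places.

PV(coupons) I = 1.64·e^(−0.0250·1/12) + 3.14·e^(−0.0250·6/12) + 1.27·e^(−0.0250·10/12)
I = 1.6366 + 3.1010 + 1.2438 = 5.9814
F = (S − I)·e^(rT) = (91.86 − 5.9814) · e^(0.0250·14/12)
= 85.8786 · e^0.029167 = 85.8786 × 1.029597 = HK$88.42

HK$88.42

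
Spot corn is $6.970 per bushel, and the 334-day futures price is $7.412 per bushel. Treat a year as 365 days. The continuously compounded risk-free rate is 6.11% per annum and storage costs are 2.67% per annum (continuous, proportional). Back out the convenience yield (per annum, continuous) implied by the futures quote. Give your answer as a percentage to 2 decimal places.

F = S·e^((r+u−y)T) ⇒ (r+u−y) = ln(F/S)/T
ln(7.412/6.970) = 0.061485; /T ⇒ 0.067192
y = r + u − ln(F/S)/T = 0.0611 + 0.0267 − 0.067192 = 0.020608
y = 2.06%

2.06%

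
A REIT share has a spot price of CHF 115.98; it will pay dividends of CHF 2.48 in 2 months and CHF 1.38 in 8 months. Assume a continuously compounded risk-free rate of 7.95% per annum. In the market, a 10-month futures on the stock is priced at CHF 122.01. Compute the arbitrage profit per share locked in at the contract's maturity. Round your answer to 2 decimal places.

CHF 2.10 per share

PV(dividends) I = 2.48·e^(−0.0795·2/12) + 1.38·e^(−0.0795·8/12) = 3.7561
Fair futures F* = (S − I)·e^(rT) = (115.98 − 3.7561)·e^0.066250 = 112.2239 × 1.068494 = 119.9106
Market CHF 122.01 > fair 119.9106: forward overpriced → cash-and-carry (borrow at r, buy the stock and collect the dividends, short the forward).
Profit at T = |F_mkt − F*| = |122.01 − 119.9106| = CHF 2.10 per share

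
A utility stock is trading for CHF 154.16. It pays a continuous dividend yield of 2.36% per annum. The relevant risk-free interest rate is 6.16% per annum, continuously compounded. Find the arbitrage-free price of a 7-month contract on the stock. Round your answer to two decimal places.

CHF 157.62

F = S·e^((r − q)T) = 154.16 · e^((0.0616 − 0.0236) × 7/12)
= 154.16 · e^0.022167 = 154.16 × 1.022415
F = CHF 157.62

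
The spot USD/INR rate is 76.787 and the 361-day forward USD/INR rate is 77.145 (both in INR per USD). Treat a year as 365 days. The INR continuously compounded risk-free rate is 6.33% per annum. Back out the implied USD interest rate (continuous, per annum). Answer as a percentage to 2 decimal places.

5.86%

F = S·e^((r_INR − r_USD)T) ⇒ r_USD = r_INR − ln(F/S)/T
ln(77.145/76.787) = 0.004651; /(361/365) = 0.004703
r_USD = 0.0633 − 0.004703 = 0.058597
r_USD = 5.86%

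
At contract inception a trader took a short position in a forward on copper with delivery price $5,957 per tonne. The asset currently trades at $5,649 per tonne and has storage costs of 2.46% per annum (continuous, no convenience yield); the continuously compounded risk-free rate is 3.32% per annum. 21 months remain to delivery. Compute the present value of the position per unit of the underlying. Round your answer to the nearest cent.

-$276.74 per tonne

Current fair forward for the remaining 21 months: F = S·e^((r + u)·T), (r + u) = 0.0332 + 0.0246 = 0.0578
F = 5649 · e^(0.0578 × 21/12) = 5649 × 1.10644260 = 6250.2942
Value of long forward = (F − K)·e^(−rT) = (6250.2942 − 5957) · e^(−0.0332·21/12)
= 293.2942 × 0.94355559 = 276.74
Short position value = −(long value) = -$276.74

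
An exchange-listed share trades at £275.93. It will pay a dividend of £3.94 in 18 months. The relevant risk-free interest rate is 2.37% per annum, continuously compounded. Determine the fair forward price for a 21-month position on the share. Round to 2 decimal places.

£283.65

PV(dividends) I = 3.94·e^(−0.0237·18/12)
I = 3.8024
F = (S − I)·e^(rT) = (275.93 − 3.8024) · e^(0.0237·21/12)
= 272.1276 · e^0.041475 = 272.1276 × 1.042347 = £283.65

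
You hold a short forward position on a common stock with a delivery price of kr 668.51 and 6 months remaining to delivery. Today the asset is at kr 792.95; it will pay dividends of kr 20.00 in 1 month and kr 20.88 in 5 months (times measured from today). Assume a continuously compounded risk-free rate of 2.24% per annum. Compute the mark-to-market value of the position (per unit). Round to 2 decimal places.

-kr 91.24

PV(remaining dividends) I = 20.00·e^(−0.0224·1/12) + 20.88·e^(−0.0224·5/12) = 40.6487
Current forward F = (S − I)·e^(rT) = (792.95 − 40.6487)·e^(0.0224·6/12) = 752.3013 × 1.011263 = 760.7745
Value (long) = (F − K)·e^(−rT) = (760.7745 − 668.51) × 0.988862 = 91.2369
Short position value = −(long value) = -kr 91.24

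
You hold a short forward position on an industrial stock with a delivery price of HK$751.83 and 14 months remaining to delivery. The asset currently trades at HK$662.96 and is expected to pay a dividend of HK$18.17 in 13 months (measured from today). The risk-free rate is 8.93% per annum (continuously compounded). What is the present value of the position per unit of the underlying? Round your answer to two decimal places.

HK$30.98

PV(remaining dividends) I = 18.17·e^(−0.0893·13/12) = 16.4946
Current forward F = (S − I)·e^(rT) = (662.96 − 16.4946)·e^(0.0893·14/12) = 646.4654 × 1.109804 = 717.4499
Value (long) = (F − K)·e^(−rT) = (717.4499 − 751.83) × 0.901060 = -30.9785
Short position value = −(long value) = HK$30.98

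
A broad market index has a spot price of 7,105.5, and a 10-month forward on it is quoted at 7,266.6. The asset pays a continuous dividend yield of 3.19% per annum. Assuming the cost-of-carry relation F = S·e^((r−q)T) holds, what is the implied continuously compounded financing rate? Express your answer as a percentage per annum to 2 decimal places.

5.88%

From F = S·e^((r−q)T): (r − q) = ln(F/S)/T
ln(7266.6/7105.5) = ln(1.022673) = 0.022420
(r − q) = 0.022420 / (10/12) = 0.026904
r = ln(F/S)/T + q = 0.026904 + 0.0319 = 0.058804
r = 5.88%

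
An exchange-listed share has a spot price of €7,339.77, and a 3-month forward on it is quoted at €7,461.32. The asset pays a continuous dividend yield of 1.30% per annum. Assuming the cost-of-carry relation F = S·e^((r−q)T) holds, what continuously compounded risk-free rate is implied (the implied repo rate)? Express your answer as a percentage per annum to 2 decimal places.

From F = S·e^((r−q)T): (r − q) = ln(F/S)/T
ln(7461.32/7339.77) = ln(1.016560) = 0.016424
(r − q) = 0.016424 / (3/12) = 0.065696
r = ln(F/S)/T + q = 0.065696 + 0.0130 = 0.078696
r = 7.87%

7.87%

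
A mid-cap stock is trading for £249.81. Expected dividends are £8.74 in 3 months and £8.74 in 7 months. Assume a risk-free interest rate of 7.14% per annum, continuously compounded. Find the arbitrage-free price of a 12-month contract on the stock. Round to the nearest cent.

£250.07

PV(dividends) I = 8.74·e^(−0.0714·3/12) + 8.74·e^(−0.0714·7/12)
I = 8.5854 + 8.3835 = 16.9689
F = (S − I)·e^(rT) = (249.81 − 16.9689) · e^(0.0714·12/12)
= 232.8411 · e^0.071400 = 232.8411 × 1.074011 = £250.07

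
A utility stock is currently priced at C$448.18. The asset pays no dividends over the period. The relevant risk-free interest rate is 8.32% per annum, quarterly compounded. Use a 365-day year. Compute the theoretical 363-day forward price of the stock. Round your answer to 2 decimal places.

F = S · (1+r/4)^(4T)
= 448.18 × 1.085342
F = C$486.43

C$486.43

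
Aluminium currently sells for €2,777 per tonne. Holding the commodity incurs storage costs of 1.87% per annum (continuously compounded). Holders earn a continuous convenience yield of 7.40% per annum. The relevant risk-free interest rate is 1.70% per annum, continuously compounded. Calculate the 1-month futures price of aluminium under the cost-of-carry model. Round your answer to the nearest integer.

Net carry = r + u − y = 0.0170 + 0.0187 − 0.0740 = -0.0383
F = S·e^((r+u−y)T) = 2777 · e^(-0.0383 × 1/12) = 2777 · e^-0.003192
= 2777 × 0.996813 = €2,768 per tonne

€2,768 per tonne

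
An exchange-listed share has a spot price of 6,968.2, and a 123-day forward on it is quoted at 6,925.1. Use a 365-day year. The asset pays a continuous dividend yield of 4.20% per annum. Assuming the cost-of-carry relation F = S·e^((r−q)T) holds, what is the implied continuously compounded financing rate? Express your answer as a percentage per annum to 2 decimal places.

From F = S·e^((r−q)T): (r − q) = ln(F/S)/T
ln(6925.1/6968.2) = ln(0.993815) = -0.006204
(r − q) = -0.006204 / (123/365) = -0.018410
r = ln(F/S)/T + q = -0.018410 + 0.0420 = 0.023590
r = 2.36%

2.36%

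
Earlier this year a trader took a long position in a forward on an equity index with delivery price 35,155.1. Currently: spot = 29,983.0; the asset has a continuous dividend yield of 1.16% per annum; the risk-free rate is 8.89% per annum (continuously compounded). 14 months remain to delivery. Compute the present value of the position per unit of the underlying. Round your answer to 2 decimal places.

Current fair forward for the remaining 14 months: F = S·e^((r − q)·T), (r − q) = 0.0889 − 0.0116 = 0.0773
F = 29983.0 · e^(0.0773 × 14/12) = 29983.0 × 1.09437490 = 32812.6426
Value of long forward = (F − K)·e^(−rT) = (32812.6426 − 35155.1) · e^(−0.0889·14/12)
= -2342.4574 × 0.90148068 = -2111.68

-2111.68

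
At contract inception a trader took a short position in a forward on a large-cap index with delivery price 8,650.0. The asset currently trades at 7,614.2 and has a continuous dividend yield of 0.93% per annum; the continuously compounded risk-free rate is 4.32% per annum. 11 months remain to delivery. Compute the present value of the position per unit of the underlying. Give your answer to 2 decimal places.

764.59

Current fair forward for the remaining 11 months: F = S·e^((r − q)·T), (r − q) = 0.0432 − 0.0093 = 0.0339
F = 7614.2 · e^(0.0339 × 11/12) = 7614.2 × 1.03156287 = 7854.5260
Value of long forward = (F − K)·e^(−rT) = (7854.5260 − 8650.0) · e^(−0.0432·11/12)
= -795.4740 × 0.96117383 = -764.59
Short position value = −(long value) = 764.59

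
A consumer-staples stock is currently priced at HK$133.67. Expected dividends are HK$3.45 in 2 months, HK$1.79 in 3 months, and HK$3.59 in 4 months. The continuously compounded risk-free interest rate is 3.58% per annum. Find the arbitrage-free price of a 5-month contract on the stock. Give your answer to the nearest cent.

PV(dividends) I = 3.45·e^(−0.0358·2/12) + 1.79·e^(−0.0358·3/12) + 3.59·e^(−0.0358·4/12)
I = 3.4295 + 1.7741 + 3.5474 = 8.7510
F = (S − I)·e^(rT) = (133.67 − 8.7510) · e^(0.0358·5/12)
= 124.9190 · e^0.014917 = 124.9190 × 1.015029 = HK$126.80

HK$126.80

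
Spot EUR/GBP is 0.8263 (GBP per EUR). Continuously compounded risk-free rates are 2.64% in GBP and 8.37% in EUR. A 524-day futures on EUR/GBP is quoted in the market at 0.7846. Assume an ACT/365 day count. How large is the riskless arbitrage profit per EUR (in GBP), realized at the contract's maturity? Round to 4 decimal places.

0.0236 per EUR (in GBP)

Fair futures: F* = S·e^(carry·T), with carry = (r_GBP − r_EUR) = 0.0264 − 0.0837 = -0.0573
F* = 0.8263 · e^(-0.0573 × 524/365) = 0.8263 · e^-0.082261 = 0.8263 × 0.921032 = 0.7610
Market 0.7846 > fair 0.7610: forward overpriced → cash-and-carry (buy spot, short the forward).
At maturity, profit = |F_mkt − F*| = |0.7846 − 0.7610| = 0.0236 per EUR (in GBP)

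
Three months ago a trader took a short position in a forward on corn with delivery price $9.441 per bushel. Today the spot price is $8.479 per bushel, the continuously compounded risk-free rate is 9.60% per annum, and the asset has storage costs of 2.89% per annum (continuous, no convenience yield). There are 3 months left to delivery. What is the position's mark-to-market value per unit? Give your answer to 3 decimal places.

Current fair forward for the remaining 3 months: F = S·e^((r + u)·T), (r + u) = 0.0960 + 0.0289 = 0.1249
F = 8.479 · e^(0.1249 × 3/12) = 8.479 × 1.031718 = 8.7479
Value of long forward = (F − K)·e^(−rT) = (8.7479 − 9.441) · e^(−0.0960·3/12)
= -0.6931 × 0.976286 = -0.677
Short position value = −(long value) = $0.677

$0.677 per bushel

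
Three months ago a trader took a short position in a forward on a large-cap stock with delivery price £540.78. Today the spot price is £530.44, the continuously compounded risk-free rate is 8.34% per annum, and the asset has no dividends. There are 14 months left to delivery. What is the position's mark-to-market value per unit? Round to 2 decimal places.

Current fair forward for the remaining 14 months: F = S·e^(r·T), r = 0.0834
F = 530.44 · e^(0.0834 × 14/12) = 530.44 × 1.102191 = 584.6462
Value of long forward = (F − K)·e^(−rT) = (584.6462 − 540.78) · e^(−0.0834·14/12)
= 43.8662 × 0.907284 = 39.80
Short position value = −(long value) = -£39.80

-£39.80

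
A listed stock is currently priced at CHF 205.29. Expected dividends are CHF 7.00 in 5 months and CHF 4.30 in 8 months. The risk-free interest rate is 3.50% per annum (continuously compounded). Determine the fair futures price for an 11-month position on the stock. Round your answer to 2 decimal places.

CHF 200.52

PV(dividends) I = 7.00·e^(−0.0350·5/12) + 4.30·e^(−0.0350·8/12)
I = 6.8987 + 4.2008 = 11.0995
F = (S − I)·e^(rT) = (205.29 − 11.0995) · e^(0.0350·11/12)
= 194.1905 · e^0.032083 = 194.1905 × 1.032603 = CHF 200.52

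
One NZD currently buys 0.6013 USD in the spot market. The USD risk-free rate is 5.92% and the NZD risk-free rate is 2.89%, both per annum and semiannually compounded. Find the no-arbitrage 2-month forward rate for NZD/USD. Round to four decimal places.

By covered interest parity, F = S · (1+r_USD/2)^(2T) / (1+r_NZD/2)^(2T)
= 0.6013 × 1.009771 / 1.004794 = 0.6013 × 1.004953
F = 0.6043 USD per NZD

0.6043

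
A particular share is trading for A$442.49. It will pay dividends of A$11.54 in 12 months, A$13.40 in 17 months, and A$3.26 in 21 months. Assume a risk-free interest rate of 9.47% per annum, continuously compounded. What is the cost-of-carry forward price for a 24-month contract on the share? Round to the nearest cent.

PV(dividends) I = 11.54·e^(−0.0947·12/12) + 13.40·e^(−0.0947·17/12) + 3.26·e^(−0.0947·21/12)
I = 10.4973 + 11.7177 + 2.7621 = 24.9771
F = (S − I)·e^(rT) = (442.49 − 24.9771) · e^(0.0947·24/12)
= 417.5129 · e^0.189400 = 417.5129 × 1.208524 = A$504.57

A$504.57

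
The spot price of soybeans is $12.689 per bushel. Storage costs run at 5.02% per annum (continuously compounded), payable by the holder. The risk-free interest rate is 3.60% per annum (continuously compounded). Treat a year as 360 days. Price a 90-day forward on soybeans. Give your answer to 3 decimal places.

$12.965 per bushel

Net carry = r + u − y = 0.0360 + 0.0502 − 0.0000 = 0.0862
F = S·e^((r+u−y)T) = 12.689 · e^(0.0862 × 90/360) = 12.689 · e^0.021550
= 12.689 × 1.021784 = $12.965 per bushel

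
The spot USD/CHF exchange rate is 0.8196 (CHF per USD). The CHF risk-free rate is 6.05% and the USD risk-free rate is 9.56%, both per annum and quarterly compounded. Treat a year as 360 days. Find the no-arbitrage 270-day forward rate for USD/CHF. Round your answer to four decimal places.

By covered interest parity, F = S · (1+r_CHF/4)^(4T) / (1+r_USD/4)^(4T)
= 0.8196 × 1.046065 / 1.073427 = 0.8196 × 0.974510
F = 0.7987 CHF per USD

0.7987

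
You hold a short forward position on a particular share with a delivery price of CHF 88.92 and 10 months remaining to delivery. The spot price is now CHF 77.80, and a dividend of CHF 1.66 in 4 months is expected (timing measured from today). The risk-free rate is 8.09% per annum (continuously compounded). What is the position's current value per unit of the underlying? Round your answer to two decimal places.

CHF 6.94

PV(remaining dividends) I = 1.66·e^(−0.0809·4/12) = 1.6158
Current forward F = (S − I)·e^(rT) = (77.80 − 1.6158)·e^(0.0809·10/12) = 76.1842 × 1.069741 = 81.4974
Value (long) = (F − K)·e^(−rT) = (81.4974 − 88.92) × 0.934806 = -6.9387
Short position value = −(long value) = CHF 6.94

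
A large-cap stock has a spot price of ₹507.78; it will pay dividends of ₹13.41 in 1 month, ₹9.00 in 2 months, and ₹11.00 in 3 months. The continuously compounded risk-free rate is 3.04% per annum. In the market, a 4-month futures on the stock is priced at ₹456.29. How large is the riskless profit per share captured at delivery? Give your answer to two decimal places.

₹23.08 per share

PV(dividends) I = 13.41·e^(−0.0304·1/12) + 9.00·e^(−0.0304·2/12) + 11.00·e^(−0.0304·3/12) = 33.2473
Fair futures F* = (S − I)·e^(rT) = (507.78 − 33.2473)·e^0.010133 = 474.5327 × 1.010185 = 479.3658
Market ₹456.29 < fair 479.3658: forward underpriced → reverse cash-and-carry (short the stock, invest proceeds at r, pay the dividends, go long the forward).
Profit at T = |F_mkt − F*| = |456.29 − 479.3658| = ₹23.08 per share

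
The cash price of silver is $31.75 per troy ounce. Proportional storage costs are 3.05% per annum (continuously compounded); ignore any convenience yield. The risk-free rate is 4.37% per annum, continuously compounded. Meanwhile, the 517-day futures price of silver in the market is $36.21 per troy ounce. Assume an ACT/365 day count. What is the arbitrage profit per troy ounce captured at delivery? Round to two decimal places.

Fair futures: F* = S·e^(carry·T), with carry = (r + u) = 0.0437 + 0.0305 = 0.0742
F* = 31.75 · e^(0.0742 × 517/365) = 31.75 · e^0.105100 = 31.75 × 1.110822 = $35.2686
Market $36.21 > fair $35.2686: forward overpriced → cash-and-carry (buy spot, short the forward).
At maturity, profit = |F_mkt − F*| = |36.21 − 35.2686| = $0.94 per troy ounce

$0.94 per troy ounce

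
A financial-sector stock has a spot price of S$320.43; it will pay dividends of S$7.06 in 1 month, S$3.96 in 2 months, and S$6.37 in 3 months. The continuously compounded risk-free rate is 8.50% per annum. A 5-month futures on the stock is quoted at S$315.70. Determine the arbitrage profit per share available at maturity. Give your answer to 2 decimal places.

S$1.49 per share

PV(dividends) I = 7.06·e^(−0.0850·1/12) + 3.96·e^(−0.0850·2/12) + 6.37·e^(−0.0850·3/12) = 17.1505
Fair futures F* = (S − I)·e^(rT) = (320.43 − 17.1505)·e^0.035417 = 303.2795 × 1.036052 = 314.2133
Market S$315.70 > fair 314.2133: forward overpriced → cash-and-carry (borrow at r, buy the stock and collect the dividends, short the forward).
Profit at T = |F_mkt − F*| = |315.70 − 314.2133| = S$1.49 per share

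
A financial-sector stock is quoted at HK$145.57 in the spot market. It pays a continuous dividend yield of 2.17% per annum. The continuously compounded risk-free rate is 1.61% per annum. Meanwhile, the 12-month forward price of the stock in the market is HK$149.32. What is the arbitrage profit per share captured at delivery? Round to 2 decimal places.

HK$4.56 per share

Fair forward: F* = S·e^(carry·T), with carry = (r − q) = 0.0161 − 0.0217 = -0.0056
F* = 145.57 · e^(-0.0056 × 12/12) = 145.57 · e^-0.005600 = 145.57 × 0.994416 = HK$144.7571
Market HK$149.32 > fair HK$144.7571: forward overpriced → cash-and-carry (buy spot, short the forward).
At maturity, profit = |F_mkt − F*| = |149.32 − 144.7571| = HK$4.56 per share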